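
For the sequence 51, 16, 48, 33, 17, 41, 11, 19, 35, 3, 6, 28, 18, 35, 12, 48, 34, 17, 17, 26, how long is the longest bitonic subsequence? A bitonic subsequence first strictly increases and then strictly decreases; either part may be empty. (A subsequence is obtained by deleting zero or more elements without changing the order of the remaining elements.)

8

One longest bitonic subsequence is 16, 17, 19, 28, 35, 48, 34, 26 (positions 2,5,8,12,14,16,17,20): it rises to 48 then falls. Length 8 is optimal.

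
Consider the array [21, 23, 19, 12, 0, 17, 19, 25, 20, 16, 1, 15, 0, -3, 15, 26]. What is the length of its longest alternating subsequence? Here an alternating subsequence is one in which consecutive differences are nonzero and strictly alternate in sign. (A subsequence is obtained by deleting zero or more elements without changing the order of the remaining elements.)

8

A longest alternating subsequence is 21, 23, 12, 17, 1, 15, 0, 15 (positions 1,2,4,6,11,12,13,15); its 7 consecutive differences strictly alternate in sign, and length 8 is optimal.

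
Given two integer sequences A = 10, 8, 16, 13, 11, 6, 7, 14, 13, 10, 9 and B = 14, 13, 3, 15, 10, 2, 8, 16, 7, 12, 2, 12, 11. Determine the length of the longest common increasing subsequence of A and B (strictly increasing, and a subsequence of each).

2

A longest common strictly increasing subsequence is 10, 16 (length 2); it appears in order in both A and B, and no longer such subsequence exists.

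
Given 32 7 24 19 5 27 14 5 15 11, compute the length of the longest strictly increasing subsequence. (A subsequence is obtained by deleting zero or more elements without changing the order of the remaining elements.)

Scanning left to right, the best length ending at each element is: 32→1, 7→1, 24→2, 19→2, 5→1, 27→3, 14→2, 5→1, 15→3, 11→2.
So the longest increasing subsequence has length 3, e.g. 7, 24, 27.

3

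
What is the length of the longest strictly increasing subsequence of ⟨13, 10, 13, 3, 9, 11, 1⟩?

3

One longest increasing subsequence is 3, 9, 11 (positions 4,5,6), of length 3; no longer one exists.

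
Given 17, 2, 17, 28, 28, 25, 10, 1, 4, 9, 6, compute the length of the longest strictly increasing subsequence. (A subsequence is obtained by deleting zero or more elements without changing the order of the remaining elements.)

Scanning left to right, the best length ending at each element is: 17→1, 2→1, 17→2, 28→3, 28→3, 25→3, 10→2, 1→1, 4→2, 9→3, 6→3.
So the longest increasing subsequence has length 3, e.g. 2, 17, 28.

3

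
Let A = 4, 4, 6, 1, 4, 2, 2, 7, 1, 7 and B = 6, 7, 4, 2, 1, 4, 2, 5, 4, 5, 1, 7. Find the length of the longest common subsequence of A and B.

Backtracking the LCS table gives one alignment: 4 (A1,B3) → 1 (A4,B5) → 4 (A5,B6) → 2 (A6,B7) → 1 (A9,B11) → 7 (A10,B12).
So the longest common subsequence has length 6.

6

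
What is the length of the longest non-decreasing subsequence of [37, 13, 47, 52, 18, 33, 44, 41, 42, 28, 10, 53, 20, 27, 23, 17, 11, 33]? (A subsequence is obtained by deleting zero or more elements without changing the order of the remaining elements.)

Let dp[i] be the longest non-decreasing subsequence ending at position i. Then dp = [1, 1, 2, 3, 2, 3, 4, 4, 5, 3, 1, 6, 3, 4, 4, 2, 2, 5].
The maximum is 6; one witness is 13, 18, 33, 41, 42, 53 at positions 2,5,6,8,9,12.

6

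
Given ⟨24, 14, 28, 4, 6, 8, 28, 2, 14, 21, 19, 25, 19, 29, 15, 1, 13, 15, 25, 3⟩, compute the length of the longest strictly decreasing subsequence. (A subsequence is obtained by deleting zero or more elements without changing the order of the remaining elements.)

Let dp[i] be the longest decreasing subsequence ending at position i. Then dp = [1, 2, 1, 3, 3, 3, 1, 4, 2, 2, 3, 2, 3, 1, 4, 5, 5, 4, 2, 6].
The maximum is 6; one witness is 24, 21, 19, 15, 13, 3 at positions 1,10,11,15,17,20.

6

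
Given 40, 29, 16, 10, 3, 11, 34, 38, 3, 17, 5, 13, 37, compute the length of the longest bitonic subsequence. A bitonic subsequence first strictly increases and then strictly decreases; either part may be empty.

One longest bitonic subsequence is 10, 11, 34, 38, 17, 13 (positions 4,6,7,8,10,12): it rises to 38 then falls. Length 6 is optimal.

6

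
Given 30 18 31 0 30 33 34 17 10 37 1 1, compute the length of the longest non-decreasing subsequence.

Let dp[i] be the longest non-decreasing subsequence ending at position i. Then dp = [1, 1, 2, 1, 2, 3, 4, 2, 2, 5, 2, 3].
The maximum is 5; one witness is 30, 31, 33, 34, 37 at positions 1,3,6,7,10.

5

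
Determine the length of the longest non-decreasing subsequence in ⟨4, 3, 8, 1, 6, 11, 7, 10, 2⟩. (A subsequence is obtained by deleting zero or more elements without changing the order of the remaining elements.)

One longest non-decreasing subsequence is 4, 6, 7, 10 (positions 1,5,7,8), of length 4; no longer one exists.

4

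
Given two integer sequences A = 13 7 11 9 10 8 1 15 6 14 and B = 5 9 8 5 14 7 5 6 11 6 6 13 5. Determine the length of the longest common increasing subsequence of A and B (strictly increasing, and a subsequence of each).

For each value that appears in both, track the longest common increasing run ending there.
The best achievable length is 2; one witness is 9, 14 (A-positions 4,10, B-positions 2,5).

2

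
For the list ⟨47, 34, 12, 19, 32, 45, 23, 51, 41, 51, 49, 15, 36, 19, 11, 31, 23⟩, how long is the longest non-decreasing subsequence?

Let dp[i] be the longest non-decreasing subsequence ending at position i. Then dp = [1, 1, 1, 2, 3, 4, 3, 5, 4, 6, 5, 2, 4, 3, 1, 4, 4].
The maximum is 6; one witness is 12, 19, 32, 45, 51, 51 at positions 3,4,5,6,8,10.

6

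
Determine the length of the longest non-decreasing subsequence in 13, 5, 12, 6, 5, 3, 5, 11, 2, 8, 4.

4

One longest non-decreasing subsequence is 5, 5, 5, 11 (positions 2,5,7,8), of length 4; no longer one exists.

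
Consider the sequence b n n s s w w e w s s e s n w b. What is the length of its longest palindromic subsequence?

11

One longest palindromic subsequence is bnsswewssnb (positions 1,3,4,5,7,8,9,11,13,14,16); it reads the same forward and backward, and the interval DP gives dp[1][16] = 11.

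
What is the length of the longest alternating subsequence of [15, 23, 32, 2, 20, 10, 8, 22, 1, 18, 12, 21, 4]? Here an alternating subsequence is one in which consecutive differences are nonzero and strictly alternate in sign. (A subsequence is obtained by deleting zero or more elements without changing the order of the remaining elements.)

11

Track the best alternating length ending on an up-step vs a down-step at each position: up/down = 1/1, 2/1, 2/1, 1/3, 4/3, 4/5, 4/5, 6/3, 1/7, 8/7, 8/9, 10/7, 8/11.
The maximum over both is 11; one such subsequence is 15, 23, 2, 20, 10, 22, 1, 18, 12, 21, 4.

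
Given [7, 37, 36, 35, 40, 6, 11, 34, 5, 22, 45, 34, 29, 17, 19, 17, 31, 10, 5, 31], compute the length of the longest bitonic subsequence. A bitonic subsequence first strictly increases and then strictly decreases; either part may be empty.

10

Let inc[i] be the LIS ending at i and dec[i] the longest strictly decreasing subsequence starting at i. inc = [1, 2, 2, 2, 3, 1, 2, 3, 1, 3, 4, 4, 4, 3, 4, 3, 5, 2, 1, 5], dec = [3, 9, 8, 7, 7, 2, 3, 6, 1, 5, 7, 6, 5, 3, 4, 3, 3, 2, 1, 1].
max_i inc[i]+dec[i]−1 = 10, with one witness 7, 37, 36, 35, 34, 29, 19, 17, 10, 5.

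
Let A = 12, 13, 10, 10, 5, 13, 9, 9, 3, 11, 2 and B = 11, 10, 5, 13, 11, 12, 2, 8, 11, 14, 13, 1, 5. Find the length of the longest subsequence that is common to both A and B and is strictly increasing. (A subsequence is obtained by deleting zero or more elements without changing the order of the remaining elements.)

2

A longest common strictly increasing subsequence is 10, 13 (length 2); it appears in order in both A and B, and no longer such subsequence exists.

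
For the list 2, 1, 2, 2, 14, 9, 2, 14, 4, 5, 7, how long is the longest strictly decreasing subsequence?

3

Let dp[i] be the longest decreasing subsequence ending at position i. Then dp = [1, 2, 1, 1, 1, 2, 3, 1, 3, 3, 3].
The maximum is 3; one witness is 14, 9, 2 at positions 5,6,7.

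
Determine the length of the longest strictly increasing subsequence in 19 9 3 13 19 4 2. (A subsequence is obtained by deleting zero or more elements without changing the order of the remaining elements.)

Let dp[i] be the longest increasing subsequence ending at position i. Then dp = [1, 1, 1, 2, 3, 2, 1].
The maximum is 3; one witness is 9, 13, 19 at positions 2,4,5.

3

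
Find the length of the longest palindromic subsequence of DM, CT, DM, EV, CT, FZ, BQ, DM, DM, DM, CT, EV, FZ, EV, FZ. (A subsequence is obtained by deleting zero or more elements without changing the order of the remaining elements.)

Using dp[i][j] = 2 + dp[i+1][j−1] if the ends match, else max(dp[i+1][j], dp[i][j−1]):
dp[1][15] = 7. A witness is EV FZ DM DM DM FZ EV at positions 4,6,8,9,10,13,14.

7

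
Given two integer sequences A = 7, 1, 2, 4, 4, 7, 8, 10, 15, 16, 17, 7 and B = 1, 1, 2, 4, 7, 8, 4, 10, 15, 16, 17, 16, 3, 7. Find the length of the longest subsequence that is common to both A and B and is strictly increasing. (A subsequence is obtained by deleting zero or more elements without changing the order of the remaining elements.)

9

A longest common strictly increasing subsequence is 1, 2, 4, 7, 8, 10, 15, 16, 17 (length 9); it appears in order in both A and B, and no longer such subsequence exists.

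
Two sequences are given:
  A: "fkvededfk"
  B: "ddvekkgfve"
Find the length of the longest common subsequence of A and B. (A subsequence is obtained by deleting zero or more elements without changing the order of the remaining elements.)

Backtracking the LCS table gives one alignment: f (A1,B8) → v (A3,B9) → e (A6,B10).
So the longest common subsequence has length 3.

3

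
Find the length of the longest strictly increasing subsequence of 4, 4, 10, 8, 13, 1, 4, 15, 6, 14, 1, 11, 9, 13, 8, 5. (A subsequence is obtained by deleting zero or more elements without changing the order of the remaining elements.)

Scanning left to right, the best length ending at each element is: 4→1, 4→1, 10→2, 8→2, 13→3, 1→1, 4→2, 15→4, 6→3, 14→4, 1→1, 11→4, 9→4, 13→5, 8→4, 5→3.
So the longest increasing subsequence has length 5, e.g. 1, 4, 6, 11, 13.

5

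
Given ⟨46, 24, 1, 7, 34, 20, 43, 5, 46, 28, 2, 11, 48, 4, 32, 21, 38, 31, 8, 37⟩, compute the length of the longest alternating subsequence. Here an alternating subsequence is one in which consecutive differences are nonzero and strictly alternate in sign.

Track the best alternating length ending on an up-step vs a down-step at each position: up/down = 1/1, 1/2, 1/2, 3/2, 3/2, 3/4, 5/2, 3/6, 7/1, 7/8, 3/8, 9/8, 9/1, 9/10, 11/10, 11/12, 13/10, 13/14, 11/14, 15/14.
The maximum over both is 15; one such subsequence is 46, 24, 34, 20, 43, 5, 46, 2, 11, 4, 32, 21, 38, 31, 37.

15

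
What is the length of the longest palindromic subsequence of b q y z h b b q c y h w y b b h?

Using dp[i][j] = 2 + dp[i+1][j−1] if the ends match, else max(dp[i+1][j], dp[i][j−1]):
dp[1][16] = 9. A witness is hbbywybbh at positions 5,6,7,10,12,13,14,15,16.

9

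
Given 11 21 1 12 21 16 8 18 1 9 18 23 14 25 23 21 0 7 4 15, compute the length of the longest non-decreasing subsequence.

Let dp[i] be the longest non-decreasing subsequence ending at position i. Then dp = [1, 2, 1, 2, 3, 3, 2, 4, 2, 3, 5, 6, 4, 7, 7, 6, 1, 3, 3, 5].
The maximum is 7; one witness is 11, 12, 16, 18, 18, 23, 25 at positions 1,4,6,8,11,12,14.

7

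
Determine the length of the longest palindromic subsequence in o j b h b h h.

3

Using dp[i][j] = 2 + dp[i+1][j−1] if the ends match, else max(dp[i+1][j], dp[i][j−1]):
dp[1][7] = 3. A witness is hhh at positions 4,6,7.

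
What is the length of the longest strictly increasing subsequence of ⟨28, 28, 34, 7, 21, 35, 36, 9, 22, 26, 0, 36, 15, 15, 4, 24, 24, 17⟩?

One longest increasing subsequence is 7, 21, 22, 26, 36 (positions 4,5,9,10,12), of length 5; no longer one exists.

5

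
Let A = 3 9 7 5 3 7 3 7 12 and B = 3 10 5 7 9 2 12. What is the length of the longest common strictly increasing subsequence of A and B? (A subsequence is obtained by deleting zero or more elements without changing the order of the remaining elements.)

4

For each value that appears in both, track the longest common increasing run ending there.
The best achievable length is 4; one witness is 3, 5, 7, 12 (A-positions 1,4,6,9, B-positions 1,3,4,7).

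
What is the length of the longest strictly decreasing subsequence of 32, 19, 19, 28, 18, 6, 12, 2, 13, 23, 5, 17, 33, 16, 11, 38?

6

Scanning left to right, the best length ending at each element is: 32→1, 19→2, 19→2, 28→2, 18→3, 6→4, 12→4, 2→5, 13→4, 23→3, 5→5, 17→4, 33→1, 16→5, 11→6, 38→1.
So the longest decreasing subsequence has length 6, e.g. 32, 19, 18, 17, 16, 11.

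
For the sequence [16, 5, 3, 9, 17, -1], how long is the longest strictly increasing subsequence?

3

Let dp[i] be the longest increasing subsequence ending at position i. Then dp = [1, 1, 1, 2, 3, 1].
The maximum is 3; one witness is 5, 9, 17 at positions 2,4,5.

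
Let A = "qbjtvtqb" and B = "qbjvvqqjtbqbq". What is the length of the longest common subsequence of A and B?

7

Backtracking the LCS table gives one alignment: q (A1,B1) → b (A2,B2) → j (A3,B3) → v (A5,B5) → t (A6,B9) → q (A7,B11) → b (A8,B12).
So the longest common subsequence has length 7.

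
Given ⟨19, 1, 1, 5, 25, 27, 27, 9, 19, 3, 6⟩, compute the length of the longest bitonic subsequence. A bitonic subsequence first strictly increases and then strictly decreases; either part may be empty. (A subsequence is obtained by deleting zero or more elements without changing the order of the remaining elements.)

One longest bitonic subsequence is 1, 5, 25, 27, 19, 6 (positions 2,4,5,6,9,11): it rises to 27 then falls. Length 6 is optimal.

6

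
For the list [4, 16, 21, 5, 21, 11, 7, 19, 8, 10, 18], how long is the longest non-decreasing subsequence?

6

Let dp[i] be the longest non-decreasing subsequence ending at position i. Then dp = [1, 2, 3, 2, 4, 3, 3, 4, 4, 5, 6].
The maximum is 6; one witness is 4, 5, 7, 8, 10, 18 at positions 1,4,7,9,10,11.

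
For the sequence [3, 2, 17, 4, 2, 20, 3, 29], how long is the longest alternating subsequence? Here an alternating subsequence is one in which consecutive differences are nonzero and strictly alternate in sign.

7

A longest alternating subsequence is 3, 2, 17, 4, 20, 3, 29 (positions 1,2,3,4,6,7,8); its 6 consecutive differences strictly alternate in sign, and length 7 is optimal.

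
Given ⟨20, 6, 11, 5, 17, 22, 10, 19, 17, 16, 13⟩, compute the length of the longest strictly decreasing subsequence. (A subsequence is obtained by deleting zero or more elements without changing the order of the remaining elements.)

5

Scanning left to right, the best length ending at each element is: 20→1, 6→2, 11→2, 5→3, 17→2, 22→1, 10→3, 19→2, 17→3, 16→4, 13→5.
So the longest decreasing subsequence has length 5, e.g. 20, 19, 17, 16, 13.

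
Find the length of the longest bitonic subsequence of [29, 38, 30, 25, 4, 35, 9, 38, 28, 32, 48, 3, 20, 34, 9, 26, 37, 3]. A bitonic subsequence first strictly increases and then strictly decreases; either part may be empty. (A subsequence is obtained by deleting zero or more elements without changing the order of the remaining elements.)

8

One longest bitonic subsequence is 29, 30, 35, 38, 32, 20, 9, 3 (positions 1,3,6,8,10,13,15,18): it rises to 38 then falls. Length 8 is optimal.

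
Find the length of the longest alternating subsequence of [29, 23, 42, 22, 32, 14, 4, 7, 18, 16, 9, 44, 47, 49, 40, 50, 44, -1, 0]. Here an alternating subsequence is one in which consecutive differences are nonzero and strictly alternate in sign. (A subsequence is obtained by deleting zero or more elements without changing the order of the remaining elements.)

13

A longest alternating subsequence is 29, 23, 42, 22, 32, 14, 18, 16, 44, 40, 50, -1, 0 (positions 1,2,3,4,5,6,9,10,12,15,16,18,19); its 12 consecutive differences strictly alternate in sign, and length 13 is optimal.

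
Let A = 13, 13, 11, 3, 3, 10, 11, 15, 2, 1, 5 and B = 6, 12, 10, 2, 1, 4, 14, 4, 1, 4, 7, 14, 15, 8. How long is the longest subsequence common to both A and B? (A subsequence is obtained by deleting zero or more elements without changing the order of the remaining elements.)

Backtracking the LCS table gives one alignment: 10 (A6,B3) → 2 (A9,B4) → 1 (A10,B9).
So the longest common subsequence has length 3.

3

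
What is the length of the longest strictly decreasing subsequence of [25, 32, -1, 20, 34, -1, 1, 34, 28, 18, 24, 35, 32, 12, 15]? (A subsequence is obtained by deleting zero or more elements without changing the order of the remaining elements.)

Let dp[i] be the longest decreasing subsequence ending at position i. Then dp = [1, 1, 2, 2, 1, 3, 3, 1, 2, 3, 3, 1, 2, 4, 4].
The maximum is 4; one witness is 25, 20, 18, 12 at positions 1,4,10,14.

4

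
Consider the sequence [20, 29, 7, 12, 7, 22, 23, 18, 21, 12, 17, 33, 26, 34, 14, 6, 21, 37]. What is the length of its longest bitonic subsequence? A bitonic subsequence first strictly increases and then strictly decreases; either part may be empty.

8

Let inc[i] be the LIS ending at i and dec[i] the longest strictly decreasing subsequence starting at i. inc = [1, 2, 1, 2, 1, 3, 4, 3, 4, 2, 3, 5, 5, 6, 3, 1, 4, 7], dec = [5, 6, 2, 3, 2, 5, 5, 4, 4, 2, 3, 4, 3, 3, 2, 1, 1, 1].
max_i inc[i]+dec[i]−1 = 8, with one witness 7, 12, 22, 23, 21, 17, 14, 6.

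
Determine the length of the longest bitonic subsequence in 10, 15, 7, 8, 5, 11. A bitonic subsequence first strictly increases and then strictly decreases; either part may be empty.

4

Let inc[i] be the LIS ending at i and dec[i] the longest strictly decreasing subsequence starting at i. inc = [1, 2, 1, 2, 1, 3], dec = [3, 3, 2, 2, 1, 1].
max_i inc[i]+dec[i]−1 = 4, with one witness 10, 15, 8, 5.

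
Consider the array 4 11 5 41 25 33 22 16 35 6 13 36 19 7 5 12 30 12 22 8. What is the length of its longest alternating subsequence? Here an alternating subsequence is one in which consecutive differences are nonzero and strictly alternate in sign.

15

A longest alternating subsequence is 4, 11, 5, 41, 25, 33, 22, 35, 6, 36, 19, 30, 12, 22, 8 (positions 1,2,3,4,5,6,7,9,10,12,13,17,18,19,20); its 14 consecutive differences strictly alternate in sign, and length 15 is optimal.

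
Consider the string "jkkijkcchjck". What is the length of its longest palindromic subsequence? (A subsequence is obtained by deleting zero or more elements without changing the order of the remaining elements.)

One longest palindromic subsequence is kjccjk (positions 2,5,7,8,10,12); it reads the same forward and backward, and the interval DP gives dp[1][12] = 6.

6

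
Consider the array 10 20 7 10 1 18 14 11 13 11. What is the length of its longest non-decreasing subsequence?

4

One longest non-decreasing subsequence is 10, 10, 11, 13 (positions 1,4,8,9), of length 4; no longer one exists.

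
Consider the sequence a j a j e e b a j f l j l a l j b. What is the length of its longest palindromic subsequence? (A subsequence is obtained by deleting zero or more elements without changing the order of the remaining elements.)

8

Using dp[i][j] = 2 + dp[i+1][j−1] if the ends match, else max(dp[i+1][j], dp[i][j−1]):
dp[1][17] = 8. A witness is jajeejaj at positions 2,3,4,5,6,12,14,16.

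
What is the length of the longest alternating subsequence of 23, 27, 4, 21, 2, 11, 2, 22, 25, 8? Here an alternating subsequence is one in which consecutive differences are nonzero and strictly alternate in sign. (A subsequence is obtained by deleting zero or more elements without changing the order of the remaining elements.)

9

A longest alternating subsequence is 23, 27, 4, 21, 2, 11, 2, 22, 8 (positions 1,2,3,4,5,6,7,8,10); its 8 consecutive differences strictly alternate in sign, and length 9 is optimal.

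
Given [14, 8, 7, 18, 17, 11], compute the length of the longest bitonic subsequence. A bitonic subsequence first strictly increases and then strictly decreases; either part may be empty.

One longest bitonic subsequence is 14, 18, 17, 11 (positions 1,4,5,6): it rises to 18 then falls. Length 4 is optimal.

4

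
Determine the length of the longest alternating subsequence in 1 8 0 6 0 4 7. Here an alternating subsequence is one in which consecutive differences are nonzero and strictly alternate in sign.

6

A longest alternating subsequence is 1, 8, 0, 6, 0, 4 (positions 1,2,3,4,5,6); its 5 consecutive differences strictly alternate in sign, and length 6 is optimal.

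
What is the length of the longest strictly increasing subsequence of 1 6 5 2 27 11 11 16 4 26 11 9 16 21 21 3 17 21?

Let dp[i] be the longest increasing subsequence ending at position i. Then dp = [1, 2, 2, 2, 3, 3, 3, 4, 3, 5, 4, 4, 5, 6, 6, 3, 6, 7].
The maximum is 7; one witness is 1, 2, 4, 11, 16, 17, 21 at positions 1,4,9,11,13,17,18.

7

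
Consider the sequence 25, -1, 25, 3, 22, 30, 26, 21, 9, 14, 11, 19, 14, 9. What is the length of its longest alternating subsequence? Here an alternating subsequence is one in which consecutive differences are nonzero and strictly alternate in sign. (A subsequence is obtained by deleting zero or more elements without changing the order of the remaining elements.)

10

Track the best alternating length ending on an up-step vs a down-step at each position: up/down = 1/1, 1/2, 3/1, 3/4, 5/4, 5/1, 5/6, 5/6, 5/6, 7/6, 7/8, 9/6, 9/10, 5/10.
The maximum over both is 10; one such subsequence is 25, -1, 25, 3, 22, 9, 14, 11, 19, 14.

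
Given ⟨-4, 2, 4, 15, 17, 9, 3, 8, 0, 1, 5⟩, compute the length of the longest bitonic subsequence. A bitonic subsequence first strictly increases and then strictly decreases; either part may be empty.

Let inc[i] be the LIS ending at i and dec[i] the longest strictly decreasing subsequence starting at i. inc = [1, 2, 3, 4, 5, 4, 3, 4, 2, 3, 4], dec = [1, 2, 3, 4, 4, 3, 2, 2, 1, 1, 1].
max_i inc[i]+dec[i]−1 = 8, with one witness -4, 2, 4, 15, 17, 9, 8, 5.

8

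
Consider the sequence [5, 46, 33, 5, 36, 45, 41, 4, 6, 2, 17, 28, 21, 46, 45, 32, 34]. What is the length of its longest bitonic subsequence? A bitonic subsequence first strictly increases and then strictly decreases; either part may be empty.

7

Let inc[i] be the LIS ending at i and dec[i] the longest strictly decreasing subsequence starting at i. inc = [1, 2, 2, 1, 3, 4, 4, 1, 2, 1, 3, 4, 4, 5, 5, 5, 6], dec = [3, 5, 4, 3, 3, 4, 3, 2, 2, 1, 1, 2, 1, 3, 2, 1, 1].
max_i inc[i]+dec[i]−1 = 7, with one witness 5, 33, 36, 45, 41, 28, 21.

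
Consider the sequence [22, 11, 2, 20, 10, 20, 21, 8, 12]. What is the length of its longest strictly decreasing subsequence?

4

Scanning left to right, the best length ending at each element is: 22→1, 11→2, 2→3, 20→2, 10→3, 20→2, 21→2, 8→4, 12→3.
So the longest decreasing subsequence has length 4, e.g. 22, 11, 10, 8.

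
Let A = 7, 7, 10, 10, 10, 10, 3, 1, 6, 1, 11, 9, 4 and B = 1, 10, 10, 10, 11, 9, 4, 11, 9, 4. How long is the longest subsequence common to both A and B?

Backtracking the LCS table gives one alignment: 10 (A3,B2) → 10 (A4,B3) → 10 (A5,B4) → 11 (A11,B8) → 9 (A12,B9) → 4 (A13,B10).
So the longest common subsequence has length 6.

6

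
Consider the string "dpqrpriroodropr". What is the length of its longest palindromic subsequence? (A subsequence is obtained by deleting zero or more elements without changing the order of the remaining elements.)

8

Using dp[i][j] = 2 + dp[i+1][j−1] if the ends match, else max(dp[i+1][j], dp[i][j−1]):
dp[1][15] = 8. A witness is rproorpr at positions 4,5,8,9,10,12,14,15.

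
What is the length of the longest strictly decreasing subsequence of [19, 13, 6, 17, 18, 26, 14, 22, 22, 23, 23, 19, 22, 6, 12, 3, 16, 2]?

6

Let dp[i] be the longest decreasing subsequence ending at position i. Then dp = [1, 2, 3, 2, 2, 1, 3, 2, 2, 2, 2, 3, 3, 4, 4, 5, 4, 6].
The maximum is 6; one witness is 19, 17, 14, 6, 3, 2 at positions 1,4,7,14,16,18.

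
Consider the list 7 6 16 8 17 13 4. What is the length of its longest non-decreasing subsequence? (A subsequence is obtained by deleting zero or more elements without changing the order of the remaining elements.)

One longest non-decreasing subsequence is 7, 16, 17 (positions 1,3,5), of length 3; no longer one exists.

3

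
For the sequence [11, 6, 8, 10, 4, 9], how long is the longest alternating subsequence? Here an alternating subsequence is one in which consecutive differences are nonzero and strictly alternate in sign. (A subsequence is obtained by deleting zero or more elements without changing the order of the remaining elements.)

A longest alternating subsequence is 11, 6, 8, 4, 9 (positions 1,2,3,5,6); its 4 consecutive differences strictly alternate in sign, and length 5 is optimal.

5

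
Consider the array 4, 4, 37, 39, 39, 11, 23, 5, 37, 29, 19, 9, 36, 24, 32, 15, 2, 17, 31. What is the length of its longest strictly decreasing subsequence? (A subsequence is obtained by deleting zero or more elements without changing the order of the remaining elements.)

Let dp[i] be the longest decreasing subsequence ending at position i. Then dp = [1, 1, 1, 1, 1, 2, 2, 3, 2, 3, 4, 5, 3, 4, 4, 5, 6, 5, 5].
The maximum is 6; one witness is 39, 37, 29, 19, 9, 2 at positions 4,9,10,11,12,17.

6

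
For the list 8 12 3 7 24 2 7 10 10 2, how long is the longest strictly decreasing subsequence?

3

Scanning left to right, the best length ending at each element is: 8→1, 12→1, 3→2, 7→2, 24→1, 2→3, 7→2, 10→2, 10→2, 2→3.
So the longest decreasing subsequence has length 3, e.g. 8, 3, 2.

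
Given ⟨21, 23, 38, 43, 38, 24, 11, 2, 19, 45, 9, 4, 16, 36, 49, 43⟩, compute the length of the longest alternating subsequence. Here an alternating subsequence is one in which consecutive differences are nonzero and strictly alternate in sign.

7

Track the best alternating length ending on an up-step vs a down-step at each position: up/down = 1/1, 2/1, 2/1, 2/1, 2/3, 2/3, 1/3, 1/3, 4/3, 4/1, 4/5, 4/5, 6/5, 6/5, 6/1, 6/7.
The maximum over both is 7; one such subsequence is 21, 23, 11, 19, 9, 49, 43.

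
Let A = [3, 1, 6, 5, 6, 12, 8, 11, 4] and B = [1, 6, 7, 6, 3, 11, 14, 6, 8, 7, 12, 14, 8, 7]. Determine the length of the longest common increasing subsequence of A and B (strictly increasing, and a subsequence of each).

3

A longest common strictly increasing subsequence is 1, 6, 11 (length 3); it appears in order in both A and B, and no longer such subsequence exists.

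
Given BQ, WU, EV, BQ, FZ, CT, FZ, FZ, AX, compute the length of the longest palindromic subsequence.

Using dp[i][j] = 2 + dp[i+1][j−1] if the ends match, else max(dp[i+1][j], dp[i][j−1]):
dp[1][9] = 3. A witness is FZ FZ FZ at positions 5,7,8.

3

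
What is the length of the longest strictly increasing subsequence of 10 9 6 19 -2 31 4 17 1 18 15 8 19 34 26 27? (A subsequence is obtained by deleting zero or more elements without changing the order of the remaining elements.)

Let dp[i] be the longest increasing subsequence ending at position i. Then dp = [1, 1, 1, 2, 1, 3, 2, 3, 2, 4, 3, 3, 5, 6, 6, 7].
The maximum is 7; one witness is -2, 4, 17, 18, 19, 26, 27 at positions 5,7,8,10,13,15,16.

7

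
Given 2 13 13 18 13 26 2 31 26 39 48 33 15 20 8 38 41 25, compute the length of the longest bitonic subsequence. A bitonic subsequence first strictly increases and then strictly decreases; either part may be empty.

One longest bitonic subsequence is 2, 13, 18, 26, 31, 39, 48, 33, 20, 8 (positions 1,2,4,6,8,10,11,12,14,15): it rises to 48 then falls. Length 10 is optimal.

10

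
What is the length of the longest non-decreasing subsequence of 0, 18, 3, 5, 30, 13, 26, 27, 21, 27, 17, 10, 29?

8

Scanning left to right, the best length ending at each element is: 0→1, 18→2, 3→2, 5→3, 30→4, 13→4, 26→5, 27→6, 21→5, 27→7, 17→5, 10→4, 29→8.
So the longest non-decreasing subsequence has length 8, e.g. 0, 3, 5, 13, 26, 27, 27, 29.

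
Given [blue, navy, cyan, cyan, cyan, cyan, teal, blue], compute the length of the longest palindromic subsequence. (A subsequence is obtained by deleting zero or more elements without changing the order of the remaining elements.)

6

Using dp[i][j] = 2 + dp[i+1][j−1] if the ends match, else max(dp[i+1][j], dp[i][j−1]):
dp[1][8] = 6. A witness is blue cyan cyan cyan cyan blue at positions 1,3,4,5,6,8.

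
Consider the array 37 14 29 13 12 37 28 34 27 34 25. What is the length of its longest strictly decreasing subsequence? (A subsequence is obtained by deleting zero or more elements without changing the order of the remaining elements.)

One longest decreasing subsequence is 37, 29, 28, 27, 25 (positions 1,3,7,9,11), of length 5; no longer one exists.

5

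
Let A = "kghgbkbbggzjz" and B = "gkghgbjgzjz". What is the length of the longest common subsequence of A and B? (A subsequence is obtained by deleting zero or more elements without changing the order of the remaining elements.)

9

A longest common subsequence is kghgbgzjz (length 9); the LCS DP confirms no longer common subsequence exists.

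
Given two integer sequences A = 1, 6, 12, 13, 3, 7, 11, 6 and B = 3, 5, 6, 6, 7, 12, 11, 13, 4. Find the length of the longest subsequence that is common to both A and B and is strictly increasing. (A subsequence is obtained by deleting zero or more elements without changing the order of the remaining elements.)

3

A longest common strictly increasing subsequence is 3, 7, 11 (length 3); it appears in order in both A and B, and no longer such subsequence exists.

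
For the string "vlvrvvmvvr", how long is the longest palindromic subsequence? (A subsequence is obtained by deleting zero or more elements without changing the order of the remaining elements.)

7

One longest palindromic subsequence is rvvmvvr (positions 4,5,6,7,8,9,10); it reads the same forward and backward, and the interval DP gives dp[1][10] = 7.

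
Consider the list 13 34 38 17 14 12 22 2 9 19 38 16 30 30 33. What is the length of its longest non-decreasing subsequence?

Let dp[i] be the longest non-decreasing subsequence ending at position i. Then dp = [1, 2, 3, 2, 2, 1, 3, 1, 2, 3, 4, 3, 4, 5, 6].
The maximum is 6; one witness is 13, 17, 22, 30, 30, 33 at positions 1,4,7,13,14,15.

6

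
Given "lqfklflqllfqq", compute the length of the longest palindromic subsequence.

Using dp[i][j] = 2 + dp[i+1][j−1] if the ends match, else max(dp[i+1][j], dp[i][j−1]):
dp[1][13] = 9. A witness is qfllqllfq at positions 2,3,5,7,8,9,10,11,13.

9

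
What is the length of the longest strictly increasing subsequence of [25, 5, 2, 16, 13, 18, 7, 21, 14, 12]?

4

Let dp[i] be the longest increasing subsequence ending at position i. Then dp = [1, 1, 1, 2, 2, 3, 2, 4, 3, 3].
The maximum is 4; one witness is 5, 16, 18, 21 at positions 2,4,6,8.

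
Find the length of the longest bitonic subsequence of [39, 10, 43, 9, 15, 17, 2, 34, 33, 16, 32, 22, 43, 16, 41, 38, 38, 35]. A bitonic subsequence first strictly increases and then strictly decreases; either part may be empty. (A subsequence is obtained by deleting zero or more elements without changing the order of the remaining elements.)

One longest bitonic subsequence is 10, 15, 17, 34, 33, 32, 22, 16 (positions 2,5,6,8,9,11,12,14): it rises to 34 then falls. Length 8 is optimal.

8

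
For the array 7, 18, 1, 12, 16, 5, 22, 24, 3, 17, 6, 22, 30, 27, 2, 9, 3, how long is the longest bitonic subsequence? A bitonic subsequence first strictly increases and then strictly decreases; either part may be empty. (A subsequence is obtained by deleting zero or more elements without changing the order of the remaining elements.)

9

Let inc[i] be the LIS ending at i and dec[i] the longest strictly decreasing subsequence starting at i. inc = [1, 2, 1, 2, 3, 2, 4, 5, 2, 4, 3, 5, 6, 6, 2, 4, 3], dec = [4, 5, 1, 4, 4, 3, 4, 4, 2, 3, 2, 3, 4, 3, 1, 2, 1].
max_i inc[i]+dec[i]−1 = 9, with one witness 7, 12, 16, 22, 24, 30, 27, 9, 3.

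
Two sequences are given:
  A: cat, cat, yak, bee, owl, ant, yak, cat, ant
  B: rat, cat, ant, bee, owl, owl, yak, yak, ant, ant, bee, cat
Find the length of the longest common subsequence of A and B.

5

Backtracking the LCS table gives one alignment: cat (A1,B2) → bee (A4,B4) → owl (A5,B6) → ant (A6,B10) → cat (A8,B12).
So the longest common subsequence has length 5.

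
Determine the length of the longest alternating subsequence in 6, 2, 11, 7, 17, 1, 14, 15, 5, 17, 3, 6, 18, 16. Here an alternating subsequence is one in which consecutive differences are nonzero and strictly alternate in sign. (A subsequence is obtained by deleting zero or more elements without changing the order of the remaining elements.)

12

A longest alternating subsequence is 6, 2, 11, 7, 17, 1, 14, 5, 17, 3, 18, 16 (positions 1,2,3,4,5,6,7,9,10,11,13,14); its 11 consecutive differences strictly alternate in sign, and length 12 is optimal.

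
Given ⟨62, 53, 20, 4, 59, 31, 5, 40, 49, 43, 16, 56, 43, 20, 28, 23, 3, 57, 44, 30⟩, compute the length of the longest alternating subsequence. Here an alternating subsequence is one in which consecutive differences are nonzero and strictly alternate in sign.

A longest alternating subsequence is 62, 53, 59, 31, 49, 43, 56, 20, 28, 23, 57, 44 (positions 1,2,5,6,9,10,12,14,15,16,18,19); its 11 consecutive differences strictly alternate in sign, and length 12 is optimal.

12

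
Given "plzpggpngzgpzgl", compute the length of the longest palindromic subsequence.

Using dp[i][j] = 2 + dp[i+1][j−1] if the ends match, else max(dp[i+1][j], dp[i][j−1]):
dp[1][15] = 11. A witness is lzpggnggpzl at positions 2,3,4,5,6,8,9,11,12,13,15.

11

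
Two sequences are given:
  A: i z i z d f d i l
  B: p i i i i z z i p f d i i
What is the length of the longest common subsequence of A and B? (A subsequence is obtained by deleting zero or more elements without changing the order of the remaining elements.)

6

A longest common subsequence is izifdi (length 6); the LCS DP confirms no longer common subsequence exists.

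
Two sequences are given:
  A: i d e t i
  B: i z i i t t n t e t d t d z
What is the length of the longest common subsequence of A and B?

3

A longest common subsequence is idt (length 3); the LCS DP confirms no longer common subsequence exists.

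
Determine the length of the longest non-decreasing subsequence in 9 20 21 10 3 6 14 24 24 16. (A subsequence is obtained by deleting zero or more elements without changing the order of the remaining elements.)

5

Let dp[i] be the longest non-decreasing subsequence ending at position i. Then dp = [1, 2, 3, 2, 1, 2, 3, 4, 5, 4].
The maximum is 5; one witness is 9, 20, 21, 24, 24 at positions 1,2,3,8,9.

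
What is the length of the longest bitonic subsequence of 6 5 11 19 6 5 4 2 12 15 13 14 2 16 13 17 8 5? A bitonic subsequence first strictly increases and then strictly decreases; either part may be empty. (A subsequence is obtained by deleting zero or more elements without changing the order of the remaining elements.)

One longest bitonic subsequence is 6, 11, 12, 13, 14, 16, 13, 8, 5 (positions 1,3,9,11,12,14,15,17,18): it rises to 16 then falls. Length 9 is optimal.

9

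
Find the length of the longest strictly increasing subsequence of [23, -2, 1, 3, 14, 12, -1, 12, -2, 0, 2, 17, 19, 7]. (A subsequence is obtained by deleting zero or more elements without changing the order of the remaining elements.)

Let dp[i] be the longest increasing subsequence ending at position i. Then dp = [1, 1, 2, 3, 4, 4, 2, 4, 1, 3, 4, 5, 6, 5].
The maximum is 6; one witness is -2, 1, 3, 14, 17, 19 at positions 2,3,4,5,12,13.

6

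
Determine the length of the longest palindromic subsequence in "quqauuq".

5

One longest palindromic subsequence is quuuq (positions 1,2,5,6,7); it reads the same forward and backward, and the interval DP gives dp[1][7] = 5.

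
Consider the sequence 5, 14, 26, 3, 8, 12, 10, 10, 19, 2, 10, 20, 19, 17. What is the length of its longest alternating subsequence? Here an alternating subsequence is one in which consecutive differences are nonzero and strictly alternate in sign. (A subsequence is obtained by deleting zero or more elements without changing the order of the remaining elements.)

Track the best alternating length ending on an up-step vs a down-step at each position: up/down = 1/1, 2/1, 2/1, 1/3, 4/3, 4/3, 4/5, 4/5, 6/3, 1/7, 8/7, 8/3, 8/9, 8/9.
The maximum over both is 9; one such subsequence is 5, 14, 3, 12, 10, 19, 2, 20, 19.

9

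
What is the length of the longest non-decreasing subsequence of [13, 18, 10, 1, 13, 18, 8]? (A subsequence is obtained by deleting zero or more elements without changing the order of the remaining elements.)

Scanning left to right, the best length ending at each element is: 13→1, 18→2, 10→1, 1→1, 13→2, 18→3, 8→2.
So the longest non-decreasing subsequence has length 3, e.g. 13, 18, 18.

3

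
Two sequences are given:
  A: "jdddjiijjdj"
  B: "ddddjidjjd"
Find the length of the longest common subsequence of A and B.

A longest common subsequence is dddjijjd (length 8); the LCS DP confirms no longer common subsequence exists.

8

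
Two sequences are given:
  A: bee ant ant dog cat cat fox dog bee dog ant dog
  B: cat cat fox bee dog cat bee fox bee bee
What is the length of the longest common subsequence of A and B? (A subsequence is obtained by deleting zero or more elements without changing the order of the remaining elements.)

5

A longest common subsequence is bee, dog, cat, fox, bee (length 5); the LCS DP confirms no longer common subsequence exists.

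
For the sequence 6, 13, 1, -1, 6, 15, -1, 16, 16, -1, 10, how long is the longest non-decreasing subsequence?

5

Scanning left to right, the best length ending at each element is: 6→1, 13→2, 1→1, -1→1, 6→2, 15→3, -1→2, 16→4, 16→5, -1→3, 10→4.
So the longest non-decreasing subsequence has length 5, e.g. 6, 13, 15, 16, 16.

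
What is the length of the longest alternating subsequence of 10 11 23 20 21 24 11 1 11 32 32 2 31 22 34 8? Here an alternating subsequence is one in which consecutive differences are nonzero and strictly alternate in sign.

11

Track the best alternating length ending on an up-step vs a down-step at each position: up/down = 1/1, 2/1, 2/1, 2/3, 4/3, 4/1, 2/5, 1/5, 6/5, 6/1, 6/1, 6/7, 8/7, 8/9, 10/1, 8/11.
The maximum over both is 11; one such subsequence is 10, 23, 20, 21, 1, 11, 2, 31, 22, 34, 8.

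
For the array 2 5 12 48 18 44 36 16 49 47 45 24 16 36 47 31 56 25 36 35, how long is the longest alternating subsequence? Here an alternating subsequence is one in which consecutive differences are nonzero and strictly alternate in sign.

13

A longest alternating subsequence is 2, 48, 18, 44, 36, 49, 24, 36, 31, 56, 25, 36, 35 (positions 1,4,5,6,7,9,12,14,16,17,18,19,20); its 12 consecutive differences strictly alternate in sign, and length 13 is optimal.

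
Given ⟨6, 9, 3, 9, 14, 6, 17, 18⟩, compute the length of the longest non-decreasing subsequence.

Let dp[i] be the longest non-decreasing subsequence ending at position i. Then dp = [1, 2, 1, 3, 4, 2, 5, 6].
The maximum is 6; one witness is 6, 9, 9, 14, 17, 18 at positions 1,2,4,5,7,8.

6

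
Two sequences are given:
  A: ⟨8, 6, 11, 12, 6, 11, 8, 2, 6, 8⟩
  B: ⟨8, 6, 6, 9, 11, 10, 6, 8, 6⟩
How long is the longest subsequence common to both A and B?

Backtracking the LCS table gives one alignment: 8 (A1,B1) → 6 (A2,B3) → 11 (A3,B5) → 6 (A5,B7) → 8 (A7,B8) → 6 (A9,B9).
So the longest common subsequence has length 6.

6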